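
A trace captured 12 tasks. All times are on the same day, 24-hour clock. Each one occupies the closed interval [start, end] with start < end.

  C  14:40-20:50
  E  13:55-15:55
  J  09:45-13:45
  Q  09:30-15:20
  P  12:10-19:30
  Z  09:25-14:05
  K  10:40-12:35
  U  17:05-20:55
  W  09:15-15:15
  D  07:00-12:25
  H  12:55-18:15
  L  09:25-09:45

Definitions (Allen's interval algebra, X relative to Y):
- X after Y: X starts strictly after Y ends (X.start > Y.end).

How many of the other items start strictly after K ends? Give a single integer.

4

Target K = [10:40, 12:35].
C [14:40, 20:50] → after → counts.
D [07:00, 12:25] → overlaps → no.
E [13:55, 15:55] → after → counts.
H [12:55, 18:15] → after → counts.
J [09:45, 13:45] → contains → no.
L [09:25, 09:45] → before → no.
P [12:10, 19:30] → overlapped-by → no.
Q [09:30, 15:20] → contains → no.
U [17:05, 20:55] → after → counts.
W [09:15, 15:15] → contains → no.
Z [09:25, 14:05] → contains → no.
Total: 4.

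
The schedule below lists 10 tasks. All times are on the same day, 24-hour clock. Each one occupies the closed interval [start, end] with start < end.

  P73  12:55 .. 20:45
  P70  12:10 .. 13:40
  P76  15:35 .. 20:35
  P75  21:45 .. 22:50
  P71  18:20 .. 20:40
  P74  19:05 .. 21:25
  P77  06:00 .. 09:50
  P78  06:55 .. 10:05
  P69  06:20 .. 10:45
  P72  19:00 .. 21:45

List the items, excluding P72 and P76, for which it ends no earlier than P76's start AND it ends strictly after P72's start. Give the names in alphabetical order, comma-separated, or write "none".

Conditions: its end is no earlier than P76's start (X.end >= 15:35) AND its end is strictly after P72's start (X.end > 19:00).
P69: end 10:45 >= 15:35? ✗; end 10:45 > 19:00? ✗ → no.
P70: end 13:40 >= 15:35? ✗; end 13:40 > 19:00? ✗ → no.
P71: end 20:40 >= 15:35? ✓; end 20:40 > 19:00? ✓ → yes.
P73: end 20:45 >= 15:35? ✓; end 20:45 > 19:00? ✓ → yes.
P74: end 21:25 >= 15:35? ✓; end 21:25 > 19:00? ✓ → yes.
P75: end 22:50 >= 15:35? ✓; end 22:50 > 19:00? ✓ → yes.
P77: end 09:50 >= 15:35? ✗; end 09:50 > 19:00? ✗ → no.
P78: end 10:05 >= 15:35? ✗; end 10:05 > 19:00? ✗ → no.
Result: P71, P73, P74, P75.

P71, P73, P74, P75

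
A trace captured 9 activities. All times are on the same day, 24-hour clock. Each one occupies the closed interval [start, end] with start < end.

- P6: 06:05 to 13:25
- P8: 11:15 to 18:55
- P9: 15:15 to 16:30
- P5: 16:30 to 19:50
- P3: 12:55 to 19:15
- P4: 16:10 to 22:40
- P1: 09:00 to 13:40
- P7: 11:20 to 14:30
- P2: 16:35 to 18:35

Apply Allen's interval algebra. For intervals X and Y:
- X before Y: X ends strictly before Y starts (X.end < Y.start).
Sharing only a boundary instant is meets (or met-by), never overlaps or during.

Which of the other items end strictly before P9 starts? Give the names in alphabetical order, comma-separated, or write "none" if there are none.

P1, P6, P7

Target P9 = [15:15, 16:30].
P1 [09:00, 13:40] → before → yes.
P2 [16:35, 18:35] → after → no.
P3 [12:55, 19:15] → contains → no.
P4 [16:10, 22:40] → overlapped-by → no.
P5 [16:30, 19:50] → met-by → no.
P6 [06:05, 13:25] → before → yes.
P7 [11:20, 14:30] → before → yes.
P8 [11:15, 18:55] → contains → no.
Result: P1, P6, P7.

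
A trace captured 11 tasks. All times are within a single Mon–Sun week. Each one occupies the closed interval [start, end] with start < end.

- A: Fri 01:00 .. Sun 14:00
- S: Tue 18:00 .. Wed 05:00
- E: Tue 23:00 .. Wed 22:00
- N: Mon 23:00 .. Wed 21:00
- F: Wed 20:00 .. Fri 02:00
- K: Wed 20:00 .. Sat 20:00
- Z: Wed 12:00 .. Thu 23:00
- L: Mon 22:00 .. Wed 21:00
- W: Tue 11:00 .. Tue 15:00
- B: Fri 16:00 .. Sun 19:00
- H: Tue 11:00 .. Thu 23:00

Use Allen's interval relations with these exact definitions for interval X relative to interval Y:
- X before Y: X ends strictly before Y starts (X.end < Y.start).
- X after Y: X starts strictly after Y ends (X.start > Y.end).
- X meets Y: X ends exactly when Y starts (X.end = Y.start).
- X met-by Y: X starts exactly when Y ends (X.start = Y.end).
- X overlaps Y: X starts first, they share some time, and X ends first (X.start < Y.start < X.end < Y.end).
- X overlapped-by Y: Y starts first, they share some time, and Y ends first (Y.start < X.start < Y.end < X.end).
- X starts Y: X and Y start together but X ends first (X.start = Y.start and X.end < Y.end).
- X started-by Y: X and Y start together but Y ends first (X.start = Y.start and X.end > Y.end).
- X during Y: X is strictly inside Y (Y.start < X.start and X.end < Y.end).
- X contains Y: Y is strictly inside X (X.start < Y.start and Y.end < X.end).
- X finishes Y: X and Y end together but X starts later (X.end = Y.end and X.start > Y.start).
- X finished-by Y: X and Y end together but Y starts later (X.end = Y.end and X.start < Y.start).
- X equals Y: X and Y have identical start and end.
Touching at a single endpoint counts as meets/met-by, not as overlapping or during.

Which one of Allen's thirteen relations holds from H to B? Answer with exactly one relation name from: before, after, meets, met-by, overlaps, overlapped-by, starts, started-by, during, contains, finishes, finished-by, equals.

H = [Tue 11:00, Thu 23:00]; B = [Fri 16:00, Sun 19:00].
Compare endpoints: H.start < B.start, H.start < B.end, H.end < B.start, H.end < B.end.
That pattern is 'before'.

before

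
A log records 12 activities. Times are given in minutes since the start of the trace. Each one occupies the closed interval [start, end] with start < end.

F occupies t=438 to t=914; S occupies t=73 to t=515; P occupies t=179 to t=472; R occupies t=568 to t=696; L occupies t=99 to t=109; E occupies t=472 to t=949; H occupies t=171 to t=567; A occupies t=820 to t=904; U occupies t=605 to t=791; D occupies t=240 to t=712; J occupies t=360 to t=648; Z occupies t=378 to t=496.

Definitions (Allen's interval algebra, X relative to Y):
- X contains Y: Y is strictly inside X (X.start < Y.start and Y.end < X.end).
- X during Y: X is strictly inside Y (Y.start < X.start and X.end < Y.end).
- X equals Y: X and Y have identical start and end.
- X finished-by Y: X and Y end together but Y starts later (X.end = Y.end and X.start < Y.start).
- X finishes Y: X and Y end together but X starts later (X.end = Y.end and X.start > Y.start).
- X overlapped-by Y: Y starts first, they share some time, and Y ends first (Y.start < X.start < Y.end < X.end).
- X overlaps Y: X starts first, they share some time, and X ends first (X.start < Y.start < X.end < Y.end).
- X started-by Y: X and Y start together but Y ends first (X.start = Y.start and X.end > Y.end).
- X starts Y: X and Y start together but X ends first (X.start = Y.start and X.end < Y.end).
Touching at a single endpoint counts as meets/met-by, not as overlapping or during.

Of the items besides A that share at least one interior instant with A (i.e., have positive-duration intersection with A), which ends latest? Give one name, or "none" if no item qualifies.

Target A = [t=820, t=904].
D [t=240, t=712] → before → excluded.
E [t=472, t=949] → contains → candidate.
F [t=438, t=914] → contains → candidate.
H [t=171, t=567] → before → excluded.
J [t=360, t=648] → before → excluded.
L [t=99, t=109] → before → excluded.
P [t=179, t=472] → before → excluded.
R [t=568, t=696] → before → excluded.
S [t=73, t=515] → before → excluded.
U [t=605, t=791] → before → excluded.
Z [t=378, t=496] → before → excluded.
Among candidates, latest end is t=949 → E.

E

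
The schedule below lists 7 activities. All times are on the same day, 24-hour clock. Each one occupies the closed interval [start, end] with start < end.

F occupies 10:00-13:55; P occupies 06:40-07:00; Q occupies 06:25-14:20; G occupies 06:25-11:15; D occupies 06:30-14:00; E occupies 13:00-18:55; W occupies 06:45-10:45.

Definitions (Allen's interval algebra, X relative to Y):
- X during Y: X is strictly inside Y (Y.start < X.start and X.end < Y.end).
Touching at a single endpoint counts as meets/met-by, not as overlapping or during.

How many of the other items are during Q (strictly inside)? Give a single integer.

Target Q = [06:25, 14:20].
D [06:30, 14:00] → during → counts.
E [13:00, 18:55] → overlapped-by → no.
F [10:00, 13:55] → during → counts.
G [06:25, 11:15] → starts → no.
P [06:40, 07:00] → during → counts.
W [06:45, 10:45] → during → counts.
Total: 4.

4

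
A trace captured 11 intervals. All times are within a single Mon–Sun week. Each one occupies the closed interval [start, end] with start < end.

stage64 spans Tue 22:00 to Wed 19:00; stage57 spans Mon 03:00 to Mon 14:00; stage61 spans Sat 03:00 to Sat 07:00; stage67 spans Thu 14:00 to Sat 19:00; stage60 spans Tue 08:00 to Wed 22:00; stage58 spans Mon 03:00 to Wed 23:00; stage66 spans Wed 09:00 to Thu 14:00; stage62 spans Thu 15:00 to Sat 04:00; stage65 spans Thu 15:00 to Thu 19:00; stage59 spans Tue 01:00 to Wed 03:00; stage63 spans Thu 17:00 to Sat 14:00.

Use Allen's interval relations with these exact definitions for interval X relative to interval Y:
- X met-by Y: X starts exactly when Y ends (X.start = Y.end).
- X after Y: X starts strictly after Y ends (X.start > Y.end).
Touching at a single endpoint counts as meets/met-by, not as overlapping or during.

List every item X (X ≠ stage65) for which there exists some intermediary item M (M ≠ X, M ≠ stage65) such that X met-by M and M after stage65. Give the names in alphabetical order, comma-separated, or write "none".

Target stage65 = [Thu 15:00, Thu 19:00].
Intermediaries M with M after stage65: stage61.
Via stage61 — items with X met-by stage61: none.
Union: none.

none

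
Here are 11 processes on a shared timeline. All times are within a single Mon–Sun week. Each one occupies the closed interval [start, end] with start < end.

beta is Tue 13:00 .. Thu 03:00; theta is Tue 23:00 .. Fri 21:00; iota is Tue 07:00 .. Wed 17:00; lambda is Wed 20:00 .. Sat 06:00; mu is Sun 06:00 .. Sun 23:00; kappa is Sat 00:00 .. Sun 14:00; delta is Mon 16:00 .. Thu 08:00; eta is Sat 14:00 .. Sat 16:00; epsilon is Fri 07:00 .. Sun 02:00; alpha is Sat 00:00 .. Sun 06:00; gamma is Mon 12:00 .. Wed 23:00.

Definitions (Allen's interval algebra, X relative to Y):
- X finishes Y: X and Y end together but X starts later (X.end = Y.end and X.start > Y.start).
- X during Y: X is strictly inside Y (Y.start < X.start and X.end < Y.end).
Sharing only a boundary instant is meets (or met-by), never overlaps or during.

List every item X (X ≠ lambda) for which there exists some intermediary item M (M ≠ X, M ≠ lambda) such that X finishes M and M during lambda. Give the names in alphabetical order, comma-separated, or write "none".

none

Target lambda = [Wed 20:00, Sat 06:00].
Intermediaries M with M during lambda: none.
Union: none.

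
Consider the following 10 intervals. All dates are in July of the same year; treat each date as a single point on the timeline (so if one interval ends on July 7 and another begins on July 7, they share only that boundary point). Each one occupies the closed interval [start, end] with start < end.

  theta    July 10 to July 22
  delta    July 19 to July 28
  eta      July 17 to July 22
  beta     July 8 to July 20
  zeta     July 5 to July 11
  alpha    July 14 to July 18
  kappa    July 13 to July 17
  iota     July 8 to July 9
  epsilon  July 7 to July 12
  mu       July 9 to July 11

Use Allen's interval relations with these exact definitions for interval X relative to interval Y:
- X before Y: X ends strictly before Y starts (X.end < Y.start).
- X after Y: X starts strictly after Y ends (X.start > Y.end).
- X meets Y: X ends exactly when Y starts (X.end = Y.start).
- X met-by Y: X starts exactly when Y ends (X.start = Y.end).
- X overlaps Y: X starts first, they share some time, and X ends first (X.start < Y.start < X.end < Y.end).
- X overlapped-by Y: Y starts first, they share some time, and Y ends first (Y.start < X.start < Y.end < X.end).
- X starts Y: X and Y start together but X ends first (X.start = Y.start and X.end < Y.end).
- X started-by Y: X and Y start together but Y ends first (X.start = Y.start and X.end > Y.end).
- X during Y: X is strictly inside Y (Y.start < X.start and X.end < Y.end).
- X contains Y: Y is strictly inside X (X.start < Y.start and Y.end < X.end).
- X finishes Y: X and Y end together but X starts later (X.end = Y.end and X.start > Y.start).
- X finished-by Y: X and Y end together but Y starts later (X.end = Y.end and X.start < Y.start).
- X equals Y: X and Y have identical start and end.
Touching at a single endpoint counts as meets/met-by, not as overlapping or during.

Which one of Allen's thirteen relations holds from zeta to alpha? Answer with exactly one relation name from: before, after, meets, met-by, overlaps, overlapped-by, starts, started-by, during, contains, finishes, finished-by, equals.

zeta = [July 5, July 11]; alpha = [July 14, July 18].
Compare endpoints: zeta.start < alpha.start, zeta.start < alpha.end, zeta.end < alpha.start, zeta.end < alpha.end.
That pattern is 'before'.

before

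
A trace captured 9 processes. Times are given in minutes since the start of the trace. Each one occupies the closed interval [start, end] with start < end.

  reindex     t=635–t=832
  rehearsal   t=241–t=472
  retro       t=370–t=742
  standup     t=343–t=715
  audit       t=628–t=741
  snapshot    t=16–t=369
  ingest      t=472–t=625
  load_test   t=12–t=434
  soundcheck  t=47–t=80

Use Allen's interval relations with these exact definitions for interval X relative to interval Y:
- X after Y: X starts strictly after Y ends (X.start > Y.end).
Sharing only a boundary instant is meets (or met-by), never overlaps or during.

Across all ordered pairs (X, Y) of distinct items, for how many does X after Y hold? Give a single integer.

Checking all 72 ordered pairs for relation 'after'; matching pairs in alphabetical order:
(audit, ingest): audit after ingest ✓
(audit, load_test): audit after load_test ✓
(audit, rehearsal): audit after rehearsal ✓
(audit, snapshot): audit after snapshot ✓
(audit, soundcheck): audit after soundcheck ✓
(ingest, load_test): ingest after load_test ✓
(ingest, snapshot): ingest after snapshot ✓
(ingest, soundcheck): ingest after soundcheck ✓
(rehearsal, soundcheck): rehearsal after soundcheck ✓
(reindex, ingest): reindex after ingest ✓
(reindex, load_test): reindex after load_test ✓
(reindex, rehearsal): reindex after rehearsal ✓
(reindex, snapshot): reindex after snapshot ✓
(reindex, soundcheck): reindex after soundcheck ✓
(retro, snapshot): retro after snapshot ✓
(retro, soundcheck): retro after soundcheck ✓
(standup, soundcheck): standup after soundcheck ✓
Count: 17.

17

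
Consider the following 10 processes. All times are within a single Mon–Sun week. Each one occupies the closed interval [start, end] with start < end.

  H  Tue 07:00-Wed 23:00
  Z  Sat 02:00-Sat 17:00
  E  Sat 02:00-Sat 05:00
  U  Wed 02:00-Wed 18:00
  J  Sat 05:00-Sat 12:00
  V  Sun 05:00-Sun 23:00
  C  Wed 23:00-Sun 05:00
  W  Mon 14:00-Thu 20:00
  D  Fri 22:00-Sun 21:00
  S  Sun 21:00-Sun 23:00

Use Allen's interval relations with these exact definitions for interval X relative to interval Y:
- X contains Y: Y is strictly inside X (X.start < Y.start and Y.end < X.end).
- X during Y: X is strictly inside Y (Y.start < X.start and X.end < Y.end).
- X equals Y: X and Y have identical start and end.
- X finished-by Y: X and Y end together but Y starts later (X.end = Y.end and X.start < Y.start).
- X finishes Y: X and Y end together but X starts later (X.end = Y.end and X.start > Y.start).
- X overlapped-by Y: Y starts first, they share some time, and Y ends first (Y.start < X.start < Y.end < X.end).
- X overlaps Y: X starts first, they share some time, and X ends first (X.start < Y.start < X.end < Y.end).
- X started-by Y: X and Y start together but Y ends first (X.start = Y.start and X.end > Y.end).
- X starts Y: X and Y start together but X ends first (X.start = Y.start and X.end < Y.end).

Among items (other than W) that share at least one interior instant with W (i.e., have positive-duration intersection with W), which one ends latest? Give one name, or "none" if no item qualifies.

Target W = [Mon 14:00, Thu 20:00].
C [Wed 23:00, Sun 05:00] → overlapped-by → candidate.
D [Fri 22:00, Sun 21:00] → after → excluded.
E [Sat 02:00, Sat 05:00] → after → excluded.
H [Tue 07:00, Wed 23:00] → during → candidate.
J [Sat 05:00, Sat 12:00] → after → excluded.
S [Sun 21:00, Sun 23:00] → after → excluded.
U [Wed 02:00, Wed 18:00] → during → candidate.
V [Sun 05:00, Sun 23:00] → after → excluded.
Z [Sat 02:00, Sat 17:00] → after → excluded.
Among candidates, latest end is Sun 05:00 → C.

C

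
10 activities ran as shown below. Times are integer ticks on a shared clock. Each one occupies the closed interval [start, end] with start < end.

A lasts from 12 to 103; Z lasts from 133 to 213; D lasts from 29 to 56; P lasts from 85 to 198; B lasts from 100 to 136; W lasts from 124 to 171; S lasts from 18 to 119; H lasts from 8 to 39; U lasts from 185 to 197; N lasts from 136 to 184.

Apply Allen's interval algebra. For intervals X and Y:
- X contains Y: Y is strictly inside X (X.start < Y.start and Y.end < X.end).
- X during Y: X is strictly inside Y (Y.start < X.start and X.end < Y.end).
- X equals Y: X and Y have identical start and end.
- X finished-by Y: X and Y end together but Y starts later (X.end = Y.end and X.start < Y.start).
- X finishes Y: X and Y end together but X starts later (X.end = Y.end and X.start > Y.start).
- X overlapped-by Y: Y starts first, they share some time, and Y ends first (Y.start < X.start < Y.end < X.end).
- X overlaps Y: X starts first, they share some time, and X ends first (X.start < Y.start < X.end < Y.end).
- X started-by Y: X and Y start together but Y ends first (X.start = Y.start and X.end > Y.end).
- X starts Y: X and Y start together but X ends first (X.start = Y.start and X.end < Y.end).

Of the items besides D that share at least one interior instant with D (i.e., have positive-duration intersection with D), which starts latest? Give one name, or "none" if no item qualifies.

S

Target D = [29, 56].
A [12, 103] → contains → candidate.
B [100, 136] → after → excluded.
H [8, 39] → overlaps → candidate.
N [136, 184] → after → excluded.
P [85, 198] → after → excluded.
S [18, 119] → contains → candidate.
U [185, 197] → after → excluded.
W [124, 171] → after → excluded.
Z [133, 213] → after → excluded.
Among candidates, latest start is 18 → S.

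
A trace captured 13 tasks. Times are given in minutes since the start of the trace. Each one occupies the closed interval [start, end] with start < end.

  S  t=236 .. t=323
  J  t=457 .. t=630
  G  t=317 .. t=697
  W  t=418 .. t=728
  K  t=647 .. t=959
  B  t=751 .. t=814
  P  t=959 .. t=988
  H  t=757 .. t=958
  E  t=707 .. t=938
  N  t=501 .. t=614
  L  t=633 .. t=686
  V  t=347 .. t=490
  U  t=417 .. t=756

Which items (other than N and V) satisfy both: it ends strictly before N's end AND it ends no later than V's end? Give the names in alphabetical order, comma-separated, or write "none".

S

Conditions: its end is strictly before N's end (X.end < t=614) AND its end is no later than V's end (X.end <= t=490).
B: end t=814 < t=614? ✗; end t=814 <= t=490? ✗ → no.
E: end t=938 < t=614? ✗; end t=938 <= t=490? ✗ → no.
G: end t=697 < t=614? ✗; end t=697 <= t=490? ✗ → no.
H: end t=958 < t=614? ✗; end t=958 <= t=490? ✗ → no.
J: end t=630 < t=614? ✗; end t=630 <= t=490? ✗ → no.
K: end t=959 < t=614? ✗; end t=959 <= t=490? ✗ → no.
L: end t=686 < t=614? ✗; end t=686 <= t=490? ✗ → no.
P: end t=988 < t=614? ✗; end t=988 <= t=490? ✗ → no.
S: end t=323 < t=614? ✓; end t=323 <= t=490? ✓ → yes.
U: end t=756 < t=614? ✗; end t=756 <= t=490? ✗ → no.
W: end t=728 < t=614? ✗; end t=728 <= t=490? ✗ → no.
Result: S.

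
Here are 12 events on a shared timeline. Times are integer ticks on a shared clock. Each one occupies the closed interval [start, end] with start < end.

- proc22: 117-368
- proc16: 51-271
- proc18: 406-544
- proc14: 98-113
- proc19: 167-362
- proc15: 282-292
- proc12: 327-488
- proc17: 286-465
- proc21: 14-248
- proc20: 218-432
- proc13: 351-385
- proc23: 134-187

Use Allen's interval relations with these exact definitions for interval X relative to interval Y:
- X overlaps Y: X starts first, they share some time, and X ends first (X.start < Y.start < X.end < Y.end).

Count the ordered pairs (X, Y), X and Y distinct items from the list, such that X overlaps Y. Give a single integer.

Checking all 132 ordered pairs for relation 'overlaps'; matching pairs in alphabetical order:
(proc12, proc18): proc12 overlaps proc18 ✓
(proc15, proc17): proc15 overlaps proc17 ✓
(proc16, proc19): proc16 overlaps proc19 ✓
(proc16, proc20): proc16 overlaps proc20 ✓
(proc16, proc22): proc16 overlaps proc22 ✓
(proc17, proc12): proc17 overlaps proc12 ✓
(proc17, proc18): proc17 overlaps proc18 ✓
(proc19, proc12): proc19 overlaps proc12 ✓
(proc19, proc13): proc19 overlaps proc13 ✓
(proc19, proc17): proc19 overlaps proc17 ✓
(proc19, proc20): proc19 overlaps proc20 ✓
(proc20, proc12): proc20 overlaps proc12 ✓
(proc20, proc17): proc20 overlaps proc17 ✓
(proc20, proc18): proc20 overlaps proc18 ✓
(proc21, proc16): proc21 overlaps proc16 ✓
(proc21, proc19): proc21 overlaps proc19 ✓
(proc21, proc20): proc21 overlaps proc20 ✓
(proc21, proc22): proc21 overlaps proc22 ✓
(proc22, proc12): proc22 overlaps proc12 ✓
(proc22, proc13): proc22 overlaps proc13 ✓
(proc22, proc17): proc22 overlaps proc17 ✓
(proc22, proc20): proc22 overlaps proc20 ✓
(proc23, proc19): proc23 overlaps proc19 ✓
Count: 23.

23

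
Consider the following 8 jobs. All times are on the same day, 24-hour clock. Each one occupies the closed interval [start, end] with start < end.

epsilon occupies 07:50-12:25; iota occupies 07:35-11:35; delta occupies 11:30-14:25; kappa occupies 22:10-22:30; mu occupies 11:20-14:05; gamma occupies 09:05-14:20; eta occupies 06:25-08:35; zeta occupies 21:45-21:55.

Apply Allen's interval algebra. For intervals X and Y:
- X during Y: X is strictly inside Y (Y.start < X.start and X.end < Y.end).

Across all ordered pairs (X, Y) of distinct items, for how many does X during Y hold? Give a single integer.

Checking all 56 ordered pairs for relation 'during'; matching pairs in alphabetical order:
(mu, gamma): mu during gamma ✓
Count: 1.

1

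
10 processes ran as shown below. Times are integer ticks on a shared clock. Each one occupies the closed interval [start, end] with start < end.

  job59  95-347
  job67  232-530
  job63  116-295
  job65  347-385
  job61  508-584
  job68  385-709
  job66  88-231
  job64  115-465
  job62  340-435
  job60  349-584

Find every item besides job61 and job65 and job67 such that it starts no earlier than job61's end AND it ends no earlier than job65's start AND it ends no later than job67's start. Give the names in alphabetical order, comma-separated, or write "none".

none

Conditions: its start is no earlier than job61's end (X.start >= 584) AND its end is no earlier than job65's start (X.end >= 347) AND its end is no later than job67's start (X.end <= 232).
job59: start 95 >= 584? ✗; end 347 >= 347? ✓; end 347 <= 232? ✗ → no.
job60: start 349 >= 584? ✗; end 584 >= 347? ✓; end 584 <= 232? ✗ → no.
job62: start 340 >= 584? ✗; end 435 >= 347? ✓; end 435 <= 232? ✗ → no.
job63: start 116 >= 584? ✗; end 295 >= 347? ✗; end 295 <= 232? ✗ → no.
job64: start 115 >= 584? ✗; end 465 >= 347? ✓; end 465 <= 232? ✗ → no.
job66: start 88 >= 584? ✗; end 231 >= 347? ✗; end 231 <= 232? ✓ → no.
job68: start 385 >= 584? ✗; end 709 >= 347? ✓; end 709 <= 232? ✗ → no.
Result: none.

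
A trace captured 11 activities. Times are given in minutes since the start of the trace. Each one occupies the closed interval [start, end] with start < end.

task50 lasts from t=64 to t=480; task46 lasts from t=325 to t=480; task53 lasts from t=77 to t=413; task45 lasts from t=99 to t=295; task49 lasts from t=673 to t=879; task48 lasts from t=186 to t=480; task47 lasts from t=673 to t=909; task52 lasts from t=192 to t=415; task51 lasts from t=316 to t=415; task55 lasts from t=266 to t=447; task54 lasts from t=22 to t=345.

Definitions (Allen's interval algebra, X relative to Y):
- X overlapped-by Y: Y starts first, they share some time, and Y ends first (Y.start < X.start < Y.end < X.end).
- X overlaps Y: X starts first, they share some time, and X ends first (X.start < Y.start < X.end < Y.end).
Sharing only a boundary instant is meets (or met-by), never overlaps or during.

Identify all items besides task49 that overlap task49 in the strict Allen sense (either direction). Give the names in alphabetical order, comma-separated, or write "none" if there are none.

Target task49 = [t=673, t=879].
task45 [t=99, t=295] → before → no.
task46 [t=325, t=480] → before → no.
task47 [t=673, t=909] → started-by → no.
task48 [t=186, t=480] → before → no.
task50 [t=64, t=480] → before → no.
task51 [t=316, t=415] → before → no.
task52 [t=192, t=415] → before → no.
task53 [t=77, t=413] → before → no.
task54 [t=22, t=345] → before → no.
task55 [t=266, t=447] → before → no.
Result: none.

none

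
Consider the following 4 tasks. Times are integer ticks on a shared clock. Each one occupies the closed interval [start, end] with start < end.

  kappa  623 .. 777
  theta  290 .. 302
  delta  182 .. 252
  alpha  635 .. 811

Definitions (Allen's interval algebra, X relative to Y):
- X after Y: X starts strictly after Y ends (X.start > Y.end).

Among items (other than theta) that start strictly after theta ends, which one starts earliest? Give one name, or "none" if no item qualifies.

kappa

Target theta = [290, 302].
alpha [635, 811] → after → candidate.
delta [182, 252] → before → excluded.
kappa [623, 777] → after → candidate.
Among candidates, earliest start is 623 → kappa.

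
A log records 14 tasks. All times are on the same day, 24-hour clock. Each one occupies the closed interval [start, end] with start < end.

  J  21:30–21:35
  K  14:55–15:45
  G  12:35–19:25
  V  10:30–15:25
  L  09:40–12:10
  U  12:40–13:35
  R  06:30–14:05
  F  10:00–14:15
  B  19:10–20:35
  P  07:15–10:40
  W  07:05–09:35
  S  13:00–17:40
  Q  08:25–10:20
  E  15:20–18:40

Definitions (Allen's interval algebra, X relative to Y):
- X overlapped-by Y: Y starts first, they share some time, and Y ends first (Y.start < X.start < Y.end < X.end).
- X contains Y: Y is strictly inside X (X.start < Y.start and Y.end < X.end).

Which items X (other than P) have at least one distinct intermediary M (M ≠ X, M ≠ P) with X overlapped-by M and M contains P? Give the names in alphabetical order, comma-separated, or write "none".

F, G, S, V

Target P = [07:15, 10:40].
Intermediaries M with M contains P: R.
Via R — items with X overlapped-by R: F, G, S, V.
Union: F, G, S, V.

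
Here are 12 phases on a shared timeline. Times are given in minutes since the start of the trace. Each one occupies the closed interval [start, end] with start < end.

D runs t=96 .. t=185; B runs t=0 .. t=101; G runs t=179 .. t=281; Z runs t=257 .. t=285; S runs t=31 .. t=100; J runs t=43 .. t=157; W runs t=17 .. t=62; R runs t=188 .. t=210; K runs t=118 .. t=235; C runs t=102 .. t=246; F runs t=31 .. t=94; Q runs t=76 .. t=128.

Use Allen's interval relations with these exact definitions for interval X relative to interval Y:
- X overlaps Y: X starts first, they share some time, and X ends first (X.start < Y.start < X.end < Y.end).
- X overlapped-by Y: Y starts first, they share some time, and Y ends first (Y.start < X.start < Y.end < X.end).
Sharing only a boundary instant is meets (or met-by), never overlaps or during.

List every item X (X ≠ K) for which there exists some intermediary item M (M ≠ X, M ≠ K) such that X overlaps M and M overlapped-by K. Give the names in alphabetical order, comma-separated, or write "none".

C, D

Target K = [t=118, t=235].
Intermediaries M with M overlapped-by K: G.
Via G — items with X overlaps G: C, D.
Union: C, D.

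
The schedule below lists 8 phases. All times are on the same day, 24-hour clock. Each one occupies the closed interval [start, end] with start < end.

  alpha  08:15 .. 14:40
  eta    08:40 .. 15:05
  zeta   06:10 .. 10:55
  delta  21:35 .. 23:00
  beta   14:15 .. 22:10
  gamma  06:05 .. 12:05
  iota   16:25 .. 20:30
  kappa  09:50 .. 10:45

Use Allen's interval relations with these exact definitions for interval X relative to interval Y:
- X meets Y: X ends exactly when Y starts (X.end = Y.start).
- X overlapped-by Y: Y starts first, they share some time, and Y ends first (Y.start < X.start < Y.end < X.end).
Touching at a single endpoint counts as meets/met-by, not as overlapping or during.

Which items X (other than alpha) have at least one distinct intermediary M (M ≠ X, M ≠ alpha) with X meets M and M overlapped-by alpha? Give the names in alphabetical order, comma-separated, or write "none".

Target alpha = [08:15, 14:40].
Intermediaries M with M overlapped-by alpha: beta, eta.
Via beta — items with X meets beta: none.
Via eta — items with X meets eta: none.
Union: none.

none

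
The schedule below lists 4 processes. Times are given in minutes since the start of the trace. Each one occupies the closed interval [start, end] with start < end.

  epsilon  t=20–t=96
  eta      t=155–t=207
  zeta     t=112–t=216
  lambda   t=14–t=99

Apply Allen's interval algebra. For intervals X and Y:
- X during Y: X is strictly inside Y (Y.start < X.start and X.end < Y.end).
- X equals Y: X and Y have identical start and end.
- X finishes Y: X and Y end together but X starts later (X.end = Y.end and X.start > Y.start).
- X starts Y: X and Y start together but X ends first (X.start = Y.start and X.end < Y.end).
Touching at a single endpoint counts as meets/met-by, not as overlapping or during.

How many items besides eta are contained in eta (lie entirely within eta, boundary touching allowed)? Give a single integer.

Target eta = [t=155, t=207].
epsilon [t=20, t=96] → before → no.
lambda [t=14, t=99] → before → no.
zeta [t=112, t=216] → contains → no.
Total: 0.

0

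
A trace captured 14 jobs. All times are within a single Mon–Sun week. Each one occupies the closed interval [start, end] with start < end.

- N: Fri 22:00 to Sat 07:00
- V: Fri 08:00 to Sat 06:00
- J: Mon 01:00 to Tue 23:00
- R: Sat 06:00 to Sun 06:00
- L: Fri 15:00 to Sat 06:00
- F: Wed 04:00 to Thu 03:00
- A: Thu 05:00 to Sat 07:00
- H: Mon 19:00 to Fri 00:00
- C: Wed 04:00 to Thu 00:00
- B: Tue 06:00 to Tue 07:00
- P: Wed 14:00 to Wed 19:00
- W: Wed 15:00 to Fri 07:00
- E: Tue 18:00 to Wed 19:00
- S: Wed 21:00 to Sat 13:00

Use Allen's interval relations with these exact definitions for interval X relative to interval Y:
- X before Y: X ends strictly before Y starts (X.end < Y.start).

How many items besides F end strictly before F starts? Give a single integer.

2

Target F = [Wed 04:00, Thu 03:00].
A [Thu 05:00, Sat 07:00] → after → no.
B [Tue 06:00, Tue 07:00] → before → counts.
C [Wed 04:00, Thu 00:00] → starts → no.
E [Tue 18:00, Wed 19:00] → overlaps → no.
H [Mon 19:00, Fri 00:00] → contains → no.
J [Mon 01:00, Tue 23:00] → before → counts.
L [Fri 15:00, Sat 06:00] → after → no.
N [Fri 22:00, Sat 07:00] → after → no.
P [Wed 14:00, Wed 19:00] → during → no.
R [Sat 06:00, Sun 06:00] → after → no.
S [Wed 21:00, Sat 13:00] → overlapped-by → no.
V [Fri 08:00, Sat 06:00] → after → no.
W [Wed 15:00, Fri 07:00] → overlapped-by → no.
Total: 2.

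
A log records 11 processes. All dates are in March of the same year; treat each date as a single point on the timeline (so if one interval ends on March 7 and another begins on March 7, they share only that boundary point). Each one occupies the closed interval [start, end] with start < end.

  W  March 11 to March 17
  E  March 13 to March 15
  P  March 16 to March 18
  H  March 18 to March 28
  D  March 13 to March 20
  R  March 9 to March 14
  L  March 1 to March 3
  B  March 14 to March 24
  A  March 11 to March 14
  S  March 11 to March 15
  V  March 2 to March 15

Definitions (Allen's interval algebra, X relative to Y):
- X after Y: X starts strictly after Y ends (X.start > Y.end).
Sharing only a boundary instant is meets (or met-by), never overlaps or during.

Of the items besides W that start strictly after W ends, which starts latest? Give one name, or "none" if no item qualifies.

Target W = [March 11, March 17].
A [March 11, March 14] → starts → excluded.
B [March 14, March 24] → overlapped-by → excluded.
D [March 13, March 20] → overlapped-by → excluded.
E [March 13, March 15] → during → excluded.
H [March 18, March 28] → after → candidate.
L [March 1, March 3] → before → excluded.
P [March 16, March 18] → overlapped-by → excluded.
R [March 9, March 14] → overlaps → excluded.
S [March 11, March 15] → starts → excluded.
V [March 2, March 15] → overlaps → excluded.
Among candidates, latest start is March 18 → H.

H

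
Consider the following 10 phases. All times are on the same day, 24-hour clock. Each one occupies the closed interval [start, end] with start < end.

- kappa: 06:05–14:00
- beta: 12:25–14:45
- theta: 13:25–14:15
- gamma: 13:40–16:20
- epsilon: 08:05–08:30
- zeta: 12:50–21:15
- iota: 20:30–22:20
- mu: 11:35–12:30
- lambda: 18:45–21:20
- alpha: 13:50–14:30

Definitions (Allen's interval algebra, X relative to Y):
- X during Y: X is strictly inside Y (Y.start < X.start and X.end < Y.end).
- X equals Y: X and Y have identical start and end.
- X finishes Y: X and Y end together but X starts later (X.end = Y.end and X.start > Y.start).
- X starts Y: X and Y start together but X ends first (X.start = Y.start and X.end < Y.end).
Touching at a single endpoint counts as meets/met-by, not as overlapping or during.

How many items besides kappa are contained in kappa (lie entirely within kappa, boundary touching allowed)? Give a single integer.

2

Target kappa = [06:05, 14:00].
alpha [13:50, 14:30] → overlapped-by → no.
beta [12:25, 14:45] → overlapped-by → no.
epsilon [08:05, 08:30] → during → counts.
gamma [13:40, 16:20] → overlapped-by → no.
iota [20:30, 22:20] → after → no.
lambda [18:45, 21:20] → after → no.
mu [11:35, 12:30] → during → counts.
theta [13:25, 14:15] → overlapped-by → no.
zeta [12:50, 21:15] → overlapped-by → no.
Total: 2.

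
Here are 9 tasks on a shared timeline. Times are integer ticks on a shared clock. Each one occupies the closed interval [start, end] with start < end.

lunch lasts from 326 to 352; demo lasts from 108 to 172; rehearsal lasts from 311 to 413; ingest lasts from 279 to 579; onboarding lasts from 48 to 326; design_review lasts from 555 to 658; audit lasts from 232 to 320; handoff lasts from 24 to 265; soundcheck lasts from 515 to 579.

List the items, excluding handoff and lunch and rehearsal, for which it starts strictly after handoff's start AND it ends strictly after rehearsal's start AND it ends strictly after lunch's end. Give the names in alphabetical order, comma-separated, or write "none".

design_review, ingest, soundcheck

Conditions: its start is strictly after handoff's start (X.start > 24) AND its end is strictly after rehearsal's start (X.end > 311) AND its end is strictly after lunch's end (X.end > 352).
audit: start 232 > 24? ✓; end 320 > 311? ✓; end 320 > 352? ✗ → no.
demo: start 108 > 24? ✓; end 172 > 311? ✗; end 172 > 352? ✗ → no.
design_review: start 555 > 24? ✓; end 658 > 311? ✓; end 658 > 352? ✓ → yes.
ingest: start 279 > 24? ✓; end 579 > 311? ✓; end 579 > 352? ✓ → yes.
onboarding: start 48 > 24? ✓; end 326 > 311? ✓; end 326 > 352? ✗ → no.
soundcheck: start 515 > 24? ✓; end 579 > 311? ✓; end 579 > 352? ✓ → yes.
Result: design_review, ingest, soundcheck.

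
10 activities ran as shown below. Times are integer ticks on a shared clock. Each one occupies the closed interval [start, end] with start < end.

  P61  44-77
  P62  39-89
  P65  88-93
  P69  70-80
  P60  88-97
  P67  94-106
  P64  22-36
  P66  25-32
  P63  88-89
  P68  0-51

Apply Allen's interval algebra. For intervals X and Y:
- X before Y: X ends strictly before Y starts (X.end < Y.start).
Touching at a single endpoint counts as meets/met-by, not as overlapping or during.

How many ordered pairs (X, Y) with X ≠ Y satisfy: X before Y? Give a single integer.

30

Checking all 90 ordered pairs for relation 'before'; matching pairs in alphabetical order:
(P61, P60): P61 before P60 ✓
(P61, P63): P61 before P63 ✓
(P61, P65): P61 before P65 ✓
(P61, P67): P61 before P67 ✓
(P62, P67): P62 before P67 ✓
(P63, P67): P63 before P67 ✓
(P64, P60): P64 before P60 ✓
(P64, P61): P64 before P61 ✓
(P64, P62): P64 before P62 ✓
(P64, P63): P64 before P63 ✓
(P64, P65): P64 before P65 ✓
(P64, P67): P64 before P67 ✓
(P64, P69): P64 before P69 ✓
(P65, P67): P65 before P67 ✓
(P66, P60): P66 before P60 ✓
(P66, P61): P66 before P61 ✓
(P66, P62): P66 before P62 ✓
(P66, P63): P66 before P63 ✓
(P66, P65): P66 before P65 ✓
(P66, P67): P66 before P67 ✓
(P66, P69): P66 before P69 ✓
(P68, P60): P68 before P60 ✓
(P68, P63): P68 before P63 ✓
(P68, P65): P68 before P65 ✓
... plus 6 further pairs not listed.
Count: 30.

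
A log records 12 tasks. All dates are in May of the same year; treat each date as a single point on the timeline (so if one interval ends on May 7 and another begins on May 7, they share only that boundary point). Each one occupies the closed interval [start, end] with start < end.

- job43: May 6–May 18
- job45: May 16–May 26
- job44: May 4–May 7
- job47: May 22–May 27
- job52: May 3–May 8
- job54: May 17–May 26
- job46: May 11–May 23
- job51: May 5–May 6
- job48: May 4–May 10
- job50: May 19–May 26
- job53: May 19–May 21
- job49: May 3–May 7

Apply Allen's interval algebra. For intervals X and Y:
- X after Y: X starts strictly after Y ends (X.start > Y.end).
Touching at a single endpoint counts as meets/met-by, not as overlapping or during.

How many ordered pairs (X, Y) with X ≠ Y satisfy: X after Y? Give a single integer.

Checking all 132 ordered pairs for relation 'after'; matching pairs in alphabetical order:
(job45, job44): job45 after job44 ✓
(job45, job48): job45 after job48 ✓
(job45, job49): job45 after job49 ✓
(job45, job51): job45 after job51 ✓
(job45, job52): job45 after job52 ✓
(job46, job44): job46 after job44 ✓
(job46, job48): job46 after job48 ✓
(job46, job49): job46 after job49 ✓
(job46, job51): job46 after job51 ✓
(job46, job52): job46 after job52 ✓
(job47, job43): job47 after job43 ✓
(job47, job44): job47 after job44 ✓
(job47, job48): job47 after job48 ✓
(job47, job49): job47 after job49 ✓
(job47, job51): job47 after job51 ✓
(job47, job52): job47 after job52 ✓
(job47, job53): job47 after job53 ✓
(job50, job43): job50 after job43 ✓
(job50, job44): job50 after job44 ✓
(job50, job48): job50 after job48 ✓
(job50, job49): job50 after job49 ✓
(job50, job51): job50 after job51 ✓
(job50, job52): job50 after job52 ✓
(job53, job43): job53 after job43 ✓
... plus 10 further pairs not listed.
Count: 34.

34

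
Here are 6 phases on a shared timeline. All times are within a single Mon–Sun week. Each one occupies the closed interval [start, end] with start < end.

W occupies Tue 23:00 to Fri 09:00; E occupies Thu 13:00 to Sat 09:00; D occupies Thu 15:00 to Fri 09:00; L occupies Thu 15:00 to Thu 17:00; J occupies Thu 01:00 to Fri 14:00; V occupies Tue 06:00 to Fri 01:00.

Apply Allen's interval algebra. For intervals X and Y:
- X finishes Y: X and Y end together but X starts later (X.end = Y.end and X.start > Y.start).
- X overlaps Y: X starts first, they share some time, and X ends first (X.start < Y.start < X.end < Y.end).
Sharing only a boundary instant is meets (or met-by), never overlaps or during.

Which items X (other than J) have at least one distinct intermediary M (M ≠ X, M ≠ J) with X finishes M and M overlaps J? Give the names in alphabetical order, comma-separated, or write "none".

Target J = [Thu 01:00, Fri 14:00].
Intermediaries M with M overlaps J: V, W.
Via V — items with X finishes V: none.
Via W — items with X finishes W: D.
Union: D.

D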